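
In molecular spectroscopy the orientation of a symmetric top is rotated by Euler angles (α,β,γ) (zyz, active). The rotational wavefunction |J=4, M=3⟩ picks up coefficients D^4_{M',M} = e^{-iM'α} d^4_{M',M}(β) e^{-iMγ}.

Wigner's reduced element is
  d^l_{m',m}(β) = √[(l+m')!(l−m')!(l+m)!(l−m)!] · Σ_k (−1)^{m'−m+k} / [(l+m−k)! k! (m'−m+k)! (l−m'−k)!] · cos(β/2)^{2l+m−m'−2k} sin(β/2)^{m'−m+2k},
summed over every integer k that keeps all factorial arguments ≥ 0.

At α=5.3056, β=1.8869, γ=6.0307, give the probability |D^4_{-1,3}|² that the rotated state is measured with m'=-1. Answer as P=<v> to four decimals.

Split into d^4_{-1,3}(β=1.8869) × two z-phases.
With c≡cos(β/2)=0.586998 and s≡sin(β/2)=0.809588, N=[6·120·5040·1]^{1/2}=1904.940944
k: max(0,(3)−(-1))=4 … min(4+(3),4−(-1))=5
  k=4: (−1)^0·1904.9409/(144)·0.5870^4·0.8096^4 = +0.674719
  k=5: (−1)^1·1904.9409/(240)·0.5870^2·0.8096^6 = -0.770067
d^4_{-1,3}(1.8869) = +0.674719 -0.770067 = -0.095348
|D^4_{-1,3}|² = |d^4_{-1,3}(β)|² = (-0.095348)² = 0.009091 (the z-rotation phases have unit modulus)

P=0.0091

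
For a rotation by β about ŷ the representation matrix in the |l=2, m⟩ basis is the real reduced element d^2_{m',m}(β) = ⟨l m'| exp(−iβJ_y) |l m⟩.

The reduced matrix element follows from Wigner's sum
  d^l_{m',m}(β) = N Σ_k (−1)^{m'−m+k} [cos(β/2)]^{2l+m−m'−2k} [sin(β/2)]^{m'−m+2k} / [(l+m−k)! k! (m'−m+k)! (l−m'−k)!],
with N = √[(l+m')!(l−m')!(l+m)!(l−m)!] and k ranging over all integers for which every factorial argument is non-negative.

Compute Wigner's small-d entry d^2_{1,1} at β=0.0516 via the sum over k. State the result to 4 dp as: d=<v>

d=0.9967

d^2_{1,1}(β=0.0516) via Wigner's sum:
c=cos(0.0516/2)=0.999667, s=sin(0.0516/2)=0.025797; N=√[6·1·6·1]=6.000000
The bounds max(0,m−m')=0 and min(l+m,l−m')=1 give 2 terms
  k=0: (−1)^0·6.0000/(6)·0.9997^4·0.0258^0 = +0.998669
  k=1: (−1)^1·6.0000/(2)·0.9997^2·0.0258^2 = -0.001995
d^2_{1,1}(0.0516) = +0.998669 -0.001995 = +0.996674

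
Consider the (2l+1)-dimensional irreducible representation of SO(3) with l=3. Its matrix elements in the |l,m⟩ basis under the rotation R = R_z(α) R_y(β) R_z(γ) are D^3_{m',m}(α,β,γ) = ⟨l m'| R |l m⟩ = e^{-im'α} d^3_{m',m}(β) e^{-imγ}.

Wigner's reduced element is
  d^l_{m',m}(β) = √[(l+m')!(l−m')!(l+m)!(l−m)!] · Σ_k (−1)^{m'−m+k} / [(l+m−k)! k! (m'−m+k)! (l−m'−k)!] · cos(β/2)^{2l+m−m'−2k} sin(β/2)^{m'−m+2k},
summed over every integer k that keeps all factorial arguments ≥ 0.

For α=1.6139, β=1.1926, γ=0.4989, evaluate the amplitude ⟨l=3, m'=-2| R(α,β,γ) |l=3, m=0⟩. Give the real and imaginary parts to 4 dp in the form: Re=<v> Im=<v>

First d^3_{-2,0}(β=1.1926), then the phase factors e^{-i(-2)α} and e^{-i(0)γ}:
c=cos(1.1926/2)=0.827419, s=sin(1.1926/2)=0.561585; N=√[1·120·6·6]=65.726707
k: max(0,(0)−(-2))=2 … min(3+(0),3−(-2))=3
  k=2: (−1)^0·65.7267/(12)·0.8274^4·0.5616^2 = +0.809643
  k=3: (−1)^1·65.7267/(12)·0.8274^2·0.5616^4 = -0.372970
d^3_{-2,0}(1.1926) = +0.809643 -0.372970 = +0.436674
Attach z-rotation phases: D = e^{-i(-2)(1.6139)}·(+0.436674)·e^{-i(0)(0.4989)} = -0.435052-0.037598i

Re=-0.4351 Im=-0.0376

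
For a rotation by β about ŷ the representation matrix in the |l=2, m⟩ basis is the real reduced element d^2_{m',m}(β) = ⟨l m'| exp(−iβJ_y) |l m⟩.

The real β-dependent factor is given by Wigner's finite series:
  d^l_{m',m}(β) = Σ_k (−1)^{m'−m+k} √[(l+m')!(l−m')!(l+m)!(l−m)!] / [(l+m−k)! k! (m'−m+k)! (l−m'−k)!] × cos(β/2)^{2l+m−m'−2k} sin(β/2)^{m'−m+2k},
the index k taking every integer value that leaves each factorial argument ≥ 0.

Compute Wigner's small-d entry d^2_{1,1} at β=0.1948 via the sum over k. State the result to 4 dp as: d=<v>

d^2_{1,1}(β=0.1948) via Wigner's sum:
With c≡cos(β/2)=0.995260 and s≡sin(β/2)=0.097246, N=[6·1·6·1]^{1/2}=6.000000
k∈{0,1} keeps every argument non-negative
  k=0: (−1)^0·6.0000/(6)·0.9953^4·0.0972^0 = +0.981176
  k=1: (−1)^1·6.0000/(2)·0.9953^2·0.0972^2 = -0.028102
d^2_{1,1}(0.1948) = +0.981176 -0.028102 = +0.953074

d=0.9531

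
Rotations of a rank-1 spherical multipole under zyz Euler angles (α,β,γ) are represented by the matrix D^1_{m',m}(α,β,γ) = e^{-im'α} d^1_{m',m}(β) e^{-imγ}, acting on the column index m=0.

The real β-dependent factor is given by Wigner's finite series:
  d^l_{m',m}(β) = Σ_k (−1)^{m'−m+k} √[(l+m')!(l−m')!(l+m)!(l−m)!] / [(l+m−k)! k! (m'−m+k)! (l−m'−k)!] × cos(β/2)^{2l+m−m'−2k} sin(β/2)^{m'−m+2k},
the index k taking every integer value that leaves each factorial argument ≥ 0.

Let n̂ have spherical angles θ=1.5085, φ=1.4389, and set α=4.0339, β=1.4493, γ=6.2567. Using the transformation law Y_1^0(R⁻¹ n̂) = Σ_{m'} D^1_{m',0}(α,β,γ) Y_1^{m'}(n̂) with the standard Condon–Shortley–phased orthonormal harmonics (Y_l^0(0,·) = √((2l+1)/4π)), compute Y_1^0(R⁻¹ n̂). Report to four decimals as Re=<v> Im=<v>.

Re=-0.4098 Im=0.0000

Need the full column D^1_{m',0} for m'=−1..1 at α=4.0339, β=1.4493, γ=6.2567.
cos(β/2)=0.748731, sin(β/2)=0.662873
d^1_{-1,0}: single k=1 term ⇒ +0.701894;  D = -0.440521-0.546440i
d^1_{0,0}: k∈[0..1] ⇒ +0.560599 -0.439401 = +0.121198;  D = +0.121198+0.000000i
d^1_{1,0}: single k=0 term ⇒ -0.701894;  D = +0.440521-0.546440i
Y_1^{m'}(θ=1.5085,φ=1.4389) and Σ D·Y over m':
  (-0.4405-0.5464i)·(+0.0453-0.3418i)  (+0.1212+0.0000i)·(+0.0304+0.0000i)  (+0.4405-0.5464i)·(-0.0453-0.3418i)
Y_1^0(R⁻¹ n̂) = -0.409846+0.000000i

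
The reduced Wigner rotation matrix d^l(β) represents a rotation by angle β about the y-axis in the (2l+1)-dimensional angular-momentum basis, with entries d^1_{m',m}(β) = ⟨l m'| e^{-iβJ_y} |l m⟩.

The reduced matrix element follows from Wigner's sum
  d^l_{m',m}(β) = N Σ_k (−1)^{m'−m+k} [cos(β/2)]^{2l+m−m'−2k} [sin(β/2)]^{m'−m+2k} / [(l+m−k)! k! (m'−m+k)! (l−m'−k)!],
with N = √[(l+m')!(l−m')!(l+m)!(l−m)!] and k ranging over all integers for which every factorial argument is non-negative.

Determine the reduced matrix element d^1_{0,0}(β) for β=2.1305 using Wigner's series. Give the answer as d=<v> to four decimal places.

d=-0.5309

d^1_{0,0}(β=2.1305) via Wigner's sum:
With c≡cos(β/2)=0.484285 and s≡sin(β/2)=0.874910, N=[1·1·1·1]^{1/2}=1.000000
The bounds max(0,m−m')=0 and min(l+m,l−m')=1 give 2 terms
  k=0: (−1)^0·1.0000/(1)·0.4843^2·0.8749^0 = +0.234532
  k=1: (−1)^1·1.0000/(1)·0.4843^0·0.8749^2 = -0.765468
d^1_{0,0}(2.1305) = +0.234532 -0.765468 = -0.530935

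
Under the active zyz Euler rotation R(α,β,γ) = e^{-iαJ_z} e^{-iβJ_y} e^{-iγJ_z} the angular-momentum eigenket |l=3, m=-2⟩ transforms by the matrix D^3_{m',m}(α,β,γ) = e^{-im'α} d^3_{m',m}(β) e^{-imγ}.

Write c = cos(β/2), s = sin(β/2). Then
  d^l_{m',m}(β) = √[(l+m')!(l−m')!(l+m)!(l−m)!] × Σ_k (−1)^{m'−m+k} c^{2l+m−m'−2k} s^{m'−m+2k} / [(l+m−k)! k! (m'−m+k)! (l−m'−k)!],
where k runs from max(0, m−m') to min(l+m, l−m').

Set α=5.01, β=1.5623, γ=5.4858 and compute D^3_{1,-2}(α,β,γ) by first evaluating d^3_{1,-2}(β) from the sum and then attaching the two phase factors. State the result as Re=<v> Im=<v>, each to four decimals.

Re=-0.3813 Im=0.1270

Split into d^3_{1,-2}(β=1.5623) × two z-phases.
c=cos(1.5623/2)=0.710104, s=sin(1.5623/2)=0.704097; N=√[24·2·1·120]=75.894664
k: max(0,(-2)−(1))=0 … min(3+(-2),3−(1))=1
  k=0: (−1)^3·75.8947/(12)·0.7101^3·0.7041^3 = -0.790484
  k=1: (−1)^4·75.8947/(24)·0.7101^1·0.7041^5 = +0.388582
d^3_{1,-2}(1.5623) = -0.790484 +0.388582 = -0.401901
Phases: e^{-i·(1)·5.01}=+0.293237+0.956040i, e^{-i·(-2)·5.4858}=-0.023972-0.999713i ⇒ D=-0.381298+0.127029i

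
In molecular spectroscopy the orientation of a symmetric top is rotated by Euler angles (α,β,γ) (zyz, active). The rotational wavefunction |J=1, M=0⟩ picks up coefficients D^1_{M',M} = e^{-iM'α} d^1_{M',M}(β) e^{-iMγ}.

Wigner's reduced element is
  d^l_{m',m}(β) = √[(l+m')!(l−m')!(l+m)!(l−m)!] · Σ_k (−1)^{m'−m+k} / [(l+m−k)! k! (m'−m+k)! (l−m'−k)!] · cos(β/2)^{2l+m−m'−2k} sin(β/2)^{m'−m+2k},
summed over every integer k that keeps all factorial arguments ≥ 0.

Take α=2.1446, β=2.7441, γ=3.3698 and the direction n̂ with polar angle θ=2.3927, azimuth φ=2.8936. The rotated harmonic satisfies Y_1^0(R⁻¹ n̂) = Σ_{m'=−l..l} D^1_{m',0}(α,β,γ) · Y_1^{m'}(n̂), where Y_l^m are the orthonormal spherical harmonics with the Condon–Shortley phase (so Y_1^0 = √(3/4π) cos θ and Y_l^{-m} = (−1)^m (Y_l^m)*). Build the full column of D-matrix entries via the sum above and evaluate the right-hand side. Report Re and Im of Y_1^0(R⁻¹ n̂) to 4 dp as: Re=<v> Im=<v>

Need the full column D^1_{m',0} for m'=−1..1 at α=2.1446, β=2.7441, γ=3.3698.
cos(β/2)=0.197440, sin(β/2)=0.980315
d^1_{-1,0}: single k=1 term ⇒ +0.273726;  D = -0.148587+0.229887i
d^1_{0,0}: k∈[0..1] ⇒ +0.038983 -0.961017 = -0.922035;  D = -0.922035+0.000000i
d^1_{1,0}: single k=0 term ⇒ -0.273726;  D = +0.148587+0.229887i
Y_1^{m'}(θ=2.3927,φ=2.8936) and Σ D·Y over m':
  (-0.1486+0.2299i)·(-0.2280-0.0577i)  (-0.9220+0.0000i)·(-0.3579+0.0000i)  (+0.1486+0.2299i)·(+0.2280-0.0577i)
Y_1^0(R⁻¹ n̂) = +0.424281+0.000000i

Re=0.4243 Im=0.0000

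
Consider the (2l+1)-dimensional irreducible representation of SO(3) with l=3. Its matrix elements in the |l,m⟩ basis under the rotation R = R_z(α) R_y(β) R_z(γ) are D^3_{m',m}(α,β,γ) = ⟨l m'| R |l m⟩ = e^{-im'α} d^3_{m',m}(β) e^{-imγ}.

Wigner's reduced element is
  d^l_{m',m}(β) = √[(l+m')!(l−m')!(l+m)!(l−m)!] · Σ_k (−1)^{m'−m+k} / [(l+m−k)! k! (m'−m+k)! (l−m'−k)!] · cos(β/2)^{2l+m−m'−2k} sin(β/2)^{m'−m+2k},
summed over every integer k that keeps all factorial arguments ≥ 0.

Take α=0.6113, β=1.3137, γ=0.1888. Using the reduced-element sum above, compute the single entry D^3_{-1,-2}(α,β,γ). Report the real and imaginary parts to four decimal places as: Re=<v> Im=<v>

Re=0.0625 Im=0.0950

Split into d^3_{-1,-2}(β=1.3137) × two z-phases.
Half-angle: c=0.791920, s=0.610625. N=√(2·24·1·120)=75.894664
k∈{0,1} keeps every argument non-negative
  k=0: (−1)^1·75.8947/(24)·0.7919^5·0.6106^1 = -0.601423
  k=1: (−1)^2·75.8947/(12)·0.7919^3·0.6106^3 = +0.715151
d^3_{-1,-2}(1.3137) = -0.601423 +0.715151 = +0.113728
Attach z-rotation phases: D = e^{-i(-1)(0.6113)}·(+0.113728)·e^{-i(-2)(0.1888)} = +0.062506+0.095011i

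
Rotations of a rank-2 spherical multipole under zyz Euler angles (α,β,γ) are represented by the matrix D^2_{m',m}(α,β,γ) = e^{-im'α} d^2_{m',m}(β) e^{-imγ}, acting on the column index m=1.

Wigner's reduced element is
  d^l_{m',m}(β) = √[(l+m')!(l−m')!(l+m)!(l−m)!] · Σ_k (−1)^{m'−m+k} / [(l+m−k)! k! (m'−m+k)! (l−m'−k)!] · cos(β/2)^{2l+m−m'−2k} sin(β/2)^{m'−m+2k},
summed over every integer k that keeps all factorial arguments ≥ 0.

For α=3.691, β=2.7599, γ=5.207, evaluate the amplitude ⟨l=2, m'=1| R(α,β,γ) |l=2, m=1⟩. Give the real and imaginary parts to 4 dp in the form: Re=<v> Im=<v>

Re=0.0888 Im=0.0517

Split into d^2_{1,1}(β=2.7599) × two z-phases.
Half-angle: c=0.189690, s=0.981844. N=√(6·1·6·1)=6.000000
k∈{0,1} keeps every argument non-negative
  k=0: (−1)^0·6.0000/(6)·0.1897^4·0.9818^0 = +0.001295
  k=1: (−1)^1·6.0000/(2)·0.1897^2·0.9818^2 = -0.104063
d^2_{1,1}(2.7599) = +0.001295 -0.104063 = -0.102768
Phases: e^{-i·(1)·3.691}=-0.852834+0.522182i, e^{-i·(1)·5.207}=+0.474689+0.880153i ⇒ D=+0.088836+0.051667i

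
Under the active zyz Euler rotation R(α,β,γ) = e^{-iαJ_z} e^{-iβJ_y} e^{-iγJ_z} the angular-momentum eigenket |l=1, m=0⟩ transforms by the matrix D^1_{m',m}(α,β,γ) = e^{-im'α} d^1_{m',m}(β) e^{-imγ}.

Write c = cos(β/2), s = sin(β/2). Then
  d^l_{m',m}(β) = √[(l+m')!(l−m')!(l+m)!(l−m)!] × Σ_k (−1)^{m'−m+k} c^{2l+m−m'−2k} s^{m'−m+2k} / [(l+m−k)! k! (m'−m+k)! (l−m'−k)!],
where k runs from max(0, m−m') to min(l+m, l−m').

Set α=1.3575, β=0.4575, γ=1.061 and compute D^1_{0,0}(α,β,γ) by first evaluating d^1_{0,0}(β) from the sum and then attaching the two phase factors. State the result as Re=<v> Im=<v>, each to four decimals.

D^1_{0,0}(1.3575,0.4575,1.061) = e^{-i·0·1.3575}·d^1_{0,0}(0.4575)·e^{-i·0·1.061}. Compute d first:
Half-angle: c=0.973951, s=0.226760. N=√(1·1·1·1)=1.000000
k: max(0,(0)−(0))=0 … min(1+(0),1−(0))=1
  k=0: (−1)^0·1.0000/(1)·0.9740^2·0.2268^0 = +0.948580
  k=1: (−1)^1·1.0000/(1)·0.9740^0·0.2268^2 = -0.051420
d^1_{0,0}(0.4575) = +0.948580 -0.051420 = +0.897160
Phases: e^{-i·(0)·1.3575}=+1.000000+0.000000i, e^{-i·(0)·1.061}=+1.000000+0.000000i ⇒ D=+0.897160+0.000000i

Re=0.8972 Im=0.0000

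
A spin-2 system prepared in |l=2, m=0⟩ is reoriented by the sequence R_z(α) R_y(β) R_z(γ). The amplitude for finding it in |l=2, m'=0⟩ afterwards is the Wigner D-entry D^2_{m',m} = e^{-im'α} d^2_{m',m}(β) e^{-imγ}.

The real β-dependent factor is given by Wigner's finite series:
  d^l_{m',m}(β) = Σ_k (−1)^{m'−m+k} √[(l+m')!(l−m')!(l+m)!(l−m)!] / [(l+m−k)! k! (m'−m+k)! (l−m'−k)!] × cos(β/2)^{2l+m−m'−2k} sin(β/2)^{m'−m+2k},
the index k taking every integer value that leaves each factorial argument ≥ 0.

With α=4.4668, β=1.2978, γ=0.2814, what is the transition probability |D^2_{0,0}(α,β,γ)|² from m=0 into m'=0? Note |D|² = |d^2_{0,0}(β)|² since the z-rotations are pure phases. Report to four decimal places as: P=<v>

P=0.1528

D^2_{0,0}(4.4668,1.2978,0.2814) = e^{-i·0·4.4668}·d^2_{0,0}(1.2978)·e^{-i·0·0.2814}. Compute d first:
With c≡cos(β/2)=0.796749 and s≡sin(β/2)=0.604310, N=[2·2·2·2]^{1/2}=4.000000
k∈{0,1,2} keeps every argument non-negative
  k=0: (−1)^0·4.0000/(4)·0.7967^4·0.6043^0 = +0.402982
  k=1: (−1)^1·4.0000/(1)·0.7967^2·0.6043^2 = -0.927306
  k=2: (−1)^2·4.0000/(4)·0.7967^0·0.6043^4 = +0.133364
d^2_{0,0}(1.2978) = +0.402982 -0.927306 +0.133364 = -0.390959
|D^2_{0,0}|² = |d^2_{0,0}(β)|² = (-0.390959)² = 0.152849 (the z-rotation phases have unit modulus)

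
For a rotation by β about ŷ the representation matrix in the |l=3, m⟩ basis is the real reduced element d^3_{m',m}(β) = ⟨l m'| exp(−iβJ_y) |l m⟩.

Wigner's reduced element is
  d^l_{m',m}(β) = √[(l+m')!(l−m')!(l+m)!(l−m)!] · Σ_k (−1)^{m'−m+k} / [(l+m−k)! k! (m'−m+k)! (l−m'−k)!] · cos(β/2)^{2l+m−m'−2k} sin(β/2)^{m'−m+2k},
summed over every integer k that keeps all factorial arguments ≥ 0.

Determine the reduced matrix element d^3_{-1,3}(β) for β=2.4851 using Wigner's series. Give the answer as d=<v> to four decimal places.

d=0.3232

d^3_{-1,3}(β=2.4851) via Wigner's sum:
c=cos(2.4851/2)=0.322383, s=sin(2.4851/2)=0.946609; N=√[2·24·720·1]=185.903201
k: max(0,(3)−(-1))=4 … min(3+(3),3−(-1))=4
  k=4: (−1)^0·185.9032/(48)·0.3224^2·0.9466^4 = +0.323202
d^3_{-1,3}(2.4851) = +0.323202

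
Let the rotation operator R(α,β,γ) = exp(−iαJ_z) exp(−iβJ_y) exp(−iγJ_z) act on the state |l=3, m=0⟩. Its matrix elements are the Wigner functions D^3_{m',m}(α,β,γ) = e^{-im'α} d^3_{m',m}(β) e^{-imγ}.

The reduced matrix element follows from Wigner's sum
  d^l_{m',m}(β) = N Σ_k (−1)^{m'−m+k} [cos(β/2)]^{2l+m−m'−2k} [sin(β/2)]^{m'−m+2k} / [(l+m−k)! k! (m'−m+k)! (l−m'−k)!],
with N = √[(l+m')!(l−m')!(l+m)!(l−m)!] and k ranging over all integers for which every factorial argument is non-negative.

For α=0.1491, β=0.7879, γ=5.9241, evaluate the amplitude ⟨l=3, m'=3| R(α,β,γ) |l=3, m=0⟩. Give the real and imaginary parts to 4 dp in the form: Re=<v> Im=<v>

Split into d^3_{3,0}(β=0.7879) × two z-phases.
With c≡cos(β/2)=0.923400 and s≡sin(β/2)=0.383839, N=[720·1·6·6]^{1/2}=160.996894
The bounds max(0,m−m')=0 and min(l+m,l−m')=0 give 1 term
  k=0: (−1)^3·160.9969/(36)·0.9234^3·0.3838^3 = -0.199128
d^3_{3,0}(0.7879) = -0.199128
D = (+0.901618-0.432533i)·(-0.199128)·(+1.000000+0.000000i) = -0.179537+0.086129i

Re=-0.1795 Im=0.0861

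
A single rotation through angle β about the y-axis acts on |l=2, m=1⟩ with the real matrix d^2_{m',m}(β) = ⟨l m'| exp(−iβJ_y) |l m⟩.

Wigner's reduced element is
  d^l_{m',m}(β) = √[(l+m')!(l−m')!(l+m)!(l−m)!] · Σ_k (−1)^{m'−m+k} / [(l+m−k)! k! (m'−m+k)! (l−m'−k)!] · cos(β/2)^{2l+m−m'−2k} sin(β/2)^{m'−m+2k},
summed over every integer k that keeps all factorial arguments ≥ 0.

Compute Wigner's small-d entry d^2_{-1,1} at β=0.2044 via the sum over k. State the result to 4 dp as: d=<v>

d=0.0308

d^2_{-1,1}(β=0.2044) via Wigner's sum:
c=cos(0.2044/2)=0.994782, s=sin(0.2044/2)=0.102022; N=√[1·6·6·1]=6.000000
k∈{2,3} keeps every argument non-negative
  k=2: (−1)^0·6.0000/(2)·0.9948^2·0.1020^2 = +0.030901
  k=3: (−1)^1·6.0000/(6)·0.9948^0·0.1020^4 = -0.000108
d^2_{-1,1}(0.2044) = +0.030901 -0.000108 = +0.030792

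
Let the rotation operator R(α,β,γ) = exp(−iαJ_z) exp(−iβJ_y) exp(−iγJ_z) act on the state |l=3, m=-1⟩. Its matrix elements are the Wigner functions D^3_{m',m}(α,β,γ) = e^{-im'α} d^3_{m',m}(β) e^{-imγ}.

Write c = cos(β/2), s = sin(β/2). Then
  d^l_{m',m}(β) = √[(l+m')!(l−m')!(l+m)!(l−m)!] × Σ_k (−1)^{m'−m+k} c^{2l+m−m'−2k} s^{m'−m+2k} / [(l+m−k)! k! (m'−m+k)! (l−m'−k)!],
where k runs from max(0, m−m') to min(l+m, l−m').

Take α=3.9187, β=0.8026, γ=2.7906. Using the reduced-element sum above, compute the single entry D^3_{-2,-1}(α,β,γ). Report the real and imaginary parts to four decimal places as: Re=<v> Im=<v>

Re=-0.1878 Im=-0.4876

First d^3_{-2,-1}(β=0.8026), then the phase factors e^{-i(-2)α} and e^{-i(-1)γ}:
Half-angle: c=0.920554, s=0.390615. N=√(1·120·2·24)=75.894664
k: max(0,(-1)−(-2))=1 … min(3+(-1),3−(-2))=2
  k=1: (−1)^0·75.8947/(24)·0.9206^5·0.3906^1 = +0.816574
  k=2: (−1)^1·75.8947/(12)·0.9206^3·0.3906^3 = -0.294053
d^3_{-2,-1}(0.8026) = +0.816574 -0.294053 = +0.522521
D = (+0.016581+0.999863i)·(+0.522521)·(-0.939032+0.343830i) = -0.187769-0.487618i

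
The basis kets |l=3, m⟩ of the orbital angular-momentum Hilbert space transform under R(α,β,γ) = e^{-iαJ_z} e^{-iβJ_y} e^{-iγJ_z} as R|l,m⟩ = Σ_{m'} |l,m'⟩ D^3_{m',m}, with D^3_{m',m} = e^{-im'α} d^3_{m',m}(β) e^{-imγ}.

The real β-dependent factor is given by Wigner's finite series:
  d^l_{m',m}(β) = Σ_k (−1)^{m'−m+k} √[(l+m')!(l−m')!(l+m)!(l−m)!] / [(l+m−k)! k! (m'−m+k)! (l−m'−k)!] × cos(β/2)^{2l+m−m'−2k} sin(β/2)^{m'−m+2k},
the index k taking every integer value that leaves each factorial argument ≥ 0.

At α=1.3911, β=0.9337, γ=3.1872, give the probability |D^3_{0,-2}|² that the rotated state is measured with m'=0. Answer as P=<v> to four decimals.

P=0.2770

D^3_{0,-2}(1.3911,0.9337,3.1872) = e^{-i·0·1.3911}·d^3_{0,-2}(0.9337)·e^{-i·-2·3.1872}. Compute d first:
c=cos(0.9337/2)=0.892990, s=sin(0.9337/2)=0.450076; N=√[6·6·1·120]=65.726707
k∈{0,1} keeps every argument non-negative
  k=0: (−1)^2·65.7267/(12)·0.8930^4·0.4501^2 = +0.705535
  k=1: (−1)^3·65.7267/(12)·0.8930^2·0.4501^4 = -0.179224
d^3_{0,-2}(0.9337) = +0.705535 -0.179224 = +0.526311
|D^3_{0,-2}|² = |d^3_{0,-2}(β)|² = (+0.526311)² = 0.277004 (the z-rotation phases have unit modulus)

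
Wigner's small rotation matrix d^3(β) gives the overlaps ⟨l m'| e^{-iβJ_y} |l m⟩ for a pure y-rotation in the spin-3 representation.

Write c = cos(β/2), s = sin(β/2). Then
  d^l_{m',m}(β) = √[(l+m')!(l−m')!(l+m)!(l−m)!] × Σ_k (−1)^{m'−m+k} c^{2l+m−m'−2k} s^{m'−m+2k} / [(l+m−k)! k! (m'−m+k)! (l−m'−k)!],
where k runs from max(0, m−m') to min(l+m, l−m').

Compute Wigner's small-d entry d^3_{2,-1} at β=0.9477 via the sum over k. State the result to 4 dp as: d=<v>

d^3_{2,-1}(β=0.9477) via Wigner's sum:
c=cos(0.9477/2)=0.889818, s=sin(0.9477/2)=0.456315; N=√[120·1·2·24]=75.894664
Admissible k: 0..1 (factorial args all ≥0)
  k=0: (−1)^3·75.8947/(12)·0.8898^3·0.4563^3 = -0.423379
  k=1: (−1)^4·75.8947/(24)·0.8898^1·0.4563^5 = +0.055671
d^3_{2,-1}(0.9477) = -0.423379 +0.055671 = -0.367708

d=-0.3677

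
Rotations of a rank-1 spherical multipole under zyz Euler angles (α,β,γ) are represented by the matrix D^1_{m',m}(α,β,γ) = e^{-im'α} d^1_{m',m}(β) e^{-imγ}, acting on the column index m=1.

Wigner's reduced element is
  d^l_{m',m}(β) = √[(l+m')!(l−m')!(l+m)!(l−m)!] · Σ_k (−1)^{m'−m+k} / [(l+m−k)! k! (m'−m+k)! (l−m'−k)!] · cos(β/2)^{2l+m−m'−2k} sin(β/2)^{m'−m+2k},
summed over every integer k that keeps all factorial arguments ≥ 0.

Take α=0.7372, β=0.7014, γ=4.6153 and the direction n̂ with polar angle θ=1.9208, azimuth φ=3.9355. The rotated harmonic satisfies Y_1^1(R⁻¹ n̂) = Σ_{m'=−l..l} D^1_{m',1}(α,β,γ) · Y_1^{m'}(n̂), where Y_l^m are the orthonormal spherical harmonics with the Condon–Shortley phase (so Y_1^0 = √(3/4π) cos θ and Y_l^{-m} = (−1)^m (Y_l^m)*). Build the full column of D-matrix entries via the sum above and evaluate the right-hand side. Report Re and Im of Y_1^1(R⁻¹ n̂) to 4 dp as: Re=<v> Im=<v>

Need the full column D^1_{m',1} for m'=−1..1 at α=0.7372, β=0.7014, γ=4.6153.
cos(β/2)=0.939132, sin(β/2)=0.343555
d^1_{-1,1}: single k=2 term ⇒ +0.118030;  D = -0.087439+0.079281i
d^1_{0,1}: single k=1 term ⇒ +0.456287;  D = -0.044231+0.454139i
d^1_{1,1}: single k=0 term ⇒ +0.881970;  D = +0.526787+0.707366i
Y_1^{m'}(θ=1.9208,φ=3.9355) and Σ D·Y over m':
  (-0.0874+0.0793i)·(-0.2275+0.2314i)  (-0.0442+0.4541i)·(-0.1675+0.0000i)  (+0.5268+0.7074i)·(+0.2275+0.2314i)
Y_1^1(R⁻¹ n̂) = -0.034892+0.168500i

Re=-0.0349 Im=0.1685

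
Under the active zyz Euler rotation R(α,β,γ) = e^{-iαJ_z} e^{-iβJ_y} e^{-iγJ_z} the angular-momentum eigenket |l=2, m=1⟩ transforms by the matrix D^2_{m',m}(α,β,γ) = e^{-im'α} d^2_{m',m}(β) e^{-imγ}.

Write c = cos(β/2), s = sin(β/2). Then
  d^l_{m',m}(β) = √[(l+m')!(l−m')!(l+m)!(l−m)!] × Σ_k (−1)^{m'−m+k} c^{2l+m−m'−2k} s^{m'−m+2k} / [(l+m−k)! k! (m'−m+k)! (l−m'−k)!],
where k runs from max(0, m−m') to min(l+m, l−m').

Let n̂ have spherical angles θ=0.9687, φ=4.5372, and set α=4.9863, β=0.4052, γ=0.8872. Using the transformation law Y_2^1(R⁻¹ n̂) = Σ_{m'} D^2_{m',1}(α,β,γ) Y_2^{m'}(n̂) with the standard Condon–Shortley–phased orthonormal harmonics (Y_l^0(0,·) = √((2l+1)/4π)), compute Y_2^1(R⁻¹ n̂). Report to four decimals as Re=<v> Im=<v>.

Need the full column D^2_{m',1} for m'=−2..2 at α=4.9863, β=0.4052, γ=0.8872.
cos(β/2)=0.979547, sin(β/2)=0.201217
d^2_{-2,1}: single k=3 term ⇒ +0.015961;  D = -0.015050+0.005313i
d^2_{-1,1}: k∈[2..3] ⇒ +0.116547 -0.001639 = +0.114907;  D = -0.066136-0.093967i
d^2_{0,1}: k∈[1..2] ⇒ +0.463250 -0.019548 = +0.443702;  D = +0.280236-0.344005i
d^2_{1,1}: k∈[0..1] ⇒ +0.920663 -0.116547 = +0.804116;  D = +0.737572+0.320296i
d^2_{2,1}: single k=0 term ⇒ -0.378242;  D = +0.051198-0.374761i
Y_2^{m'}(θ=0.9687,φ=4.5372) and Σ D·Y over m':
  (-0.0151+0.0053i)·(-0.2464-0.0901i)  (-0.0661-0.0940i)·(-0.0629+0.3551i)  (+0.2802-0.3440i)·(-0.0119+0.0000i)  (+0.7376+0.3203i)·(+0.0629+0.3551i)  (+0.0512-0.3748i)·(-0.2464+0.0901i)
Y_2^1(R⁻¹ n̂) = -0.007861+0.365550i

Re=-0.0079 Im=0.3655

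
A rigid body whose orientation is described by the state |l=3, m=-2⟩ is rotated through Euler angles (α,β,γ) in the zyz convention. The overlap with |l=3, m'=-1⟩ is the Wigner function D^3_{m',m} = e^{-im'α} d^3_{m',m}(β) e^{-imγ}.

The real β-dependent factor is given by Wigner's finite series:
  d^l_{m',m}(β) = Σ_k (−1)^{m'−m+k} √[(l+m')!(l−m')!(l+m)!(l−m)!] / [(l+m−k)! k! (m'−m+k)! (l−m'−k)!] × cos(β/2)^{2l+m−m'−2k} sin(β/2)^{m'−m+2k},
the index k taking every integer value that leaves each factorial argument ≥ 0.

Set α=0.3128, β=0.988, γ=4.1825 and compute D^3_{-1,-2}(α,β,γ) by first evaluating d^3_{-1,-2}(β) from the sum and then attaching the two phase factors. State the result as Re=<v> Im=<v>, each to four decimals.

First d^3_{-1,-2}(β=0.988), then the phase factors e^{-i(-1)α} and e^{-i(-2)γ}:
c=cos(0.988/2)=0.880443, s=sin(0.988/2)=0.474151; N=√[2·24·1·120]=75.894664
The bounds max(0,m−m')=0 and min(l+m,l−m')=1 give 2 terms
  k=0: (−1)^1·75.8947/(24)·0.8804^5·0.4742^1 = -0.793276
  k=1: (−1)^2·75.8947/(12)·0.8804^3·0.4742^3 = +0.460135
d^3_{-1,-2}(0.988) = -0.793276 +0.460135 = -0.333140
Attach z-rotation phases: D = e^{-i(-1)(0.3128)}·(-0.333140)·e^{-i(-2)(4.1825)} = +0.244440-0.226344i

Re=0.2444 Im=-0.2263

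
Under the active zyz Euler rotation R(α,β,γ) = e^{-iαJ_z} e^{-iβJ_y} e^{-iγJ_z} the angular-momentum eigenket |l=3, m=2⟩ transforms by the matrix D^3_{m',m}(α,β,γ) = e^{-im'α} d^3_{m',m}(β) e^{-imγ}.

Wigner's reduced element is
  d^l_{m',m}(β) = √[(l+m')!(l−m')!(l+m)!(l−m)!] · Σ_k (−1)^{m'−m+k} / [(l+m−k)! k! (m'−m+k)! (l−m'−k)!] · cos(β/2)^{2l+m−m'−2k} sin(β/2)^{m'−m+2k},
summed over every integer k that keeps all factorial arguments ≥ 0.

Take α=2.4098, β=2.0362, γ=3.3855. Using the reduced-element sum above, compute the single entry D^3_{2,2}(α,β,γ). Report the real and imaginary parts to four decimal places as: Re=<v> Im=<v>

D^3_{2,2}(2.4098,2.0362,3.3855) = e^{-i·2·2.4098}·d^3_{2,2}(2.0362)·e^{-i·2·3.3855}. Compute d first:
c=cos(2.0362/2)=0.524984, s=sin(2.0362/2)=0.851112; N=√[120·1·120·1]=120.000000
k: max(0,(2)−(2))=0 … min(3+(2),3−(2))=1
  k=0: (−1)^0·120.0000/(120)·0.5250^6·0.8511^0 = +0.020935
  k=1: (−1)^1·120.0000/(24)·0.5250^4·0.8511^2 = -0.275124
d^3_{2,2}(2.0362) = +0.020935 -0.275124 = -0.254188
D = (+0.107006+0.994258i)·(-0.254188)·(+0.883359-0.468697i) = -0.142480-0.210502i

Re=-0.1425 Im=-0.2105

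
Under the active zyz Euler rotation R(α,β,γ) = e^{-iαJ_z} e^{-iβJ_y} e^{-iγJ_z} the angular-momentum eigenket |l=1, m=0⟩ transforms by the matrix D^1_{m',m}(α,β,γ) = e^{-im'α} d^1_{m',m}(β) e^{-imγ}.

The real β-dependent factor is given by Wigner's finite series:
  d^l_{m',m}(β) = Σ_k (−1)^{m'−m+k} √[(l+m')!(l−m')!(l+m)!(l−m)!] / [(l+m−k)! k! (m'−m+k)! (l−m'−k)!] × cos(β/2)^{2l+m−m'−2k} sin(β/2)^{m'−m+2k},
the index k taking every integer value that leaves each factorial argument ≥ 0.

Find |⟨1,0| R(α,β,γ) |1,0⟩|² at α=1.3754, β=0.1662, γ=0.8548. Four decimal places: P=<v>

P=0.9726

Split into d^1_{0,0}(β=0.1662) × two z-phases.
c=cos(0.1662/2)=0.996549, s=sin(0.1662/2)=0.083004; N=√[1·1·1·1]=1.000000
The bounds max(0,m−m')=0 and min(l+m,l−m')=1 give 2 terms
  k=0: (−1)^0·1.0000/(1)·0.9965^2·0.0830^0 = +0.993110
  k=1: (−1)^1·1.0000/(1)·0.9965^0·0.0830^2 = -0.006890
d^1_{0,0}(0.1662) = +0.993110 -0.006890 = +0.986221
|D^1_{0,0}|² = |d^1_{0,0}(β)|² = (+0.986221)² = 0.972631 (the z-rotation phases have unit modulus)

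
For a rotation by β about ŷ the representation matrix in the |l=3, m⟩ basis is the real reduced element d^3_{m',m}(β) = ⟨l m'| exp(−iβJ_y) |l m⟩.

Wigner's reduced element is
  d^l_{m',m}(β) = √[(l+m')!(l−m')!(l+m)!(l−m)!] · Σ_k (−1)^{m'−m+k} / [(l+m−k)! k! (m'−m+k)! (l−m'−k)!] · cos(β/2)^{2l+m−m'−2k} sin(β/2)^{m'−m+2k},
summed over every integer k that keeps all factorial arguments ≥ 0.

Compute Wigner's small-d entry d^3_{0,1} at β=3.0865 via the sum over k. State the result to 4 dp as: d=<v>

d^3_{0,1}(β=3.0865) via Wigner's sum:
c=cos(3.0865/2)=0.027543, s=sin(3.0865/2)=0.999621; N=√[6·6·24·2]=41.569219
k∈{1,2,3} keeps every argument non-negative
  k=1: (−1)^0·41.5692/(12)·0.0275^5·0.9996^1 = +0.000000
  k=2: (−1)^1·41.5692/(4)·0.0275^3·0.9996^3 = -0.000217
  k=3: (−1)^2·41.5692/(12)·0.0275^1·0.9996^5 = +0.095230
d^3_{0,1}(3.0865) = +0.000000 -0.000217 +0.095230 = +0.095014

d=0.0950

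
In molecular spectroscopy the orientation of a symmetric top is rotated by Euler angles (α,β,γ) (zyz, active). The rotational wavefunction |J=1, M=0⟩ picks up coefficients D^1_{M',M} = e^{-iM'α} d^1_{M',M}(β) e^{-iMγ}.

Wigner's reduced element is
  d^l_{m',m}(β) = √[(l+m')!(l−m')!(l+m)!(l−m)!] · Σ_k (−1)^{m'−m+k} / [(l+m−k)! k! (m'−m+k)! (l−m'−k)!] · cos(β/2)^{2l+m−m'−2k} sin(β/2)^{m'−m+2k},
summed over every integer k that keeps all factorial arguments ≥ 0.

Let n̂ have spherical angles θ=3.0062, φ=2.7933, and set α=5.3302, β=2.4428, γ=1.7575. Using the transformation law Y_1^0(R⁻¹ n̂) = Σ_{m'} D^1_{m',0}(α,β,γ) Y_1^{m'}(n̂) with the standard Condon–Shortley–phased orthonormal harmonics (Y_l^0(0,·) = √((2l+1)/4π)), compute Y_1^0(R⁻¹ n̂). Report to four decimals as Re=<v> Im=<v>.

Need the full column D^1_{m',0} for m'=−1..1 at α=5.3302, β=2.4428, γ=1.7575.
cos(β/2)=0.342331, sin(β/2)=0.939580
d^1_{-1,0}: single k=1 term ⇒ +0.454877;  D = +0.263489-0.370793i
d^1_{0,0}: k∈[0..1] ⇒ +0.117190 -0.882810 = -0.765619;  D = -0.765619+0.000000i
d^1_{1,0}: single k=0 term ⇒ -0.454877;  D = -0.263489-0.370793i
Y_1^{m'}(θ=3.0062,φ=2.7933) and Σ D·Y over m':
  (+0.2635-0.3708i)·(-0.0438-0.0159i)  (-0.7656+0.0000i)·(-0.4841+0.0000i)  (-0.2635-0.3708i)·(+0.0438-0.0159i)
Y_1^0(R⁻¹ n̂) = +0.335757+0.000000i

Re=0.3358 Im=0.0000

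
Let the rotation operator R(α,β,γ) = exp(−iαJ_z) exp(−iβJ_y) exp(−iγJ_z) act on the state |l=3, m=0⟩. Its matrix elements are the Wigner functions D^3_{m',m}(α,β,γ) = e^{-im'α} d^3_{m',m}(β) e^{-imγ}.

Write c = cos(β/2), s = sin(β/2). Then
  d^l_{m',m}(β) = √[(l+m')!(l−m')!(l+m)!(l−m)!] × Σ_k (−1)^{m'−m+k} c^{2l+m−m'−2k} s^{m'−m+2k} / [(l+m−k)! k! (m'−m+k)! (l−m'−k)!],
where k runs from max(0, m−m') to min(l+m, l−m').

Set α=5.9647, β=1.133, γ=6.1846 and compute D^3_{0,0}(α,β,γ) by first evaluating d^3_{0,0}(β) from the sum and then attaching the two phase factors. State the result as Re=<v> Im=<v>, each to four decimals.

Re=-0.4454 Im=0.0000

Split into d^3_{0,0}(β=1.133) × two z-phases.
Half-angle: c=0.843785, s=0.536682. N=√(6·6·6·6)=36.000000
The bounds max(0,m−m')=0 and min(l+m,l−m')=3 give 4 terms
  k=0: (−1)^0·36.0000/(36)·0.8438^6·0.5367^0 = +0.360902
  k=1: (−1)^1·36.0000/(4)·0.8438^4·0.5367^2 = -1.314023
  k=2: (−1)^2·36.0000/(4)·0.8438^2·0.5367^4 = +0.531587
  k=3: (−1)^3·36.0000/(36)·0.8438^0·0.5367^6 = -0.023895
d^3_{0,0}(1.133) = +0.360902 -1.314023 +0.531587 -0.023895 = -0.445429
D = (+1.000000+0.000000i)·(-0.445429)·(+1.000000+0.000000i) = -0.445429+0.000000i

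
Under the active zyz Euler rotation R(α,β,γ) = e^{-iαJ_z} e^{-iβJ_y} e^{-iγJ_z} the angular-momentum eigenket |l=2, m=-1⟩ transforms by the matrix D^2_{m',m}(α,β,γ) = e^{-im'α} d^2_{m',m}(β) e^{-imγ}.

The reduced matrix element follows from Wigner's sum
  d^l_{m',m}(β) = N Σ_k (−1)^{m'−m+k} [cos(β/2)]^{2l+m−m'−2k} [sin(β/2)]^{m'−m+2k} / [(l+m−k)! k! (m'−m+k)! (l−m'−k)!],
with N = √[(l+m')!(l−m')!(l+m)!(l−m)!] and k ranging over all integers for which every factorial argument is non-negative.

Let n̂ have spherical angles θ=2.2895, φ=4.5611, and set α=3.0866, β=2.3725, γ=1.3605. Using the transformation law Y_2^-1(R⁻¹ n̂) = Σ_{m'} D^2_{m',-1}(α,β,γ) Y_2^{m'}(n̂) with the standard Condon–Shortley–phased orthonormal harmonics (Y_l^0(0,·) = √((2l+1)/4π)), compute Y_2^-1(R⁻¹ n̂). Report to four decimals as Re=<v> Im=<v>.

Need the full column D^2_{m',-1} for m'=−2..2 at α=3.0866, β=2.3725, γ=1.3605.
cos(β/2)=0.375139, sin(β/2)=0.926969
d^2_{-2,-1}: single k=1 term ⇒ +0.097875;  D = +0.030814+0.092897i
d^2_{-1,-1}: k∈[0..1] ⇒ +0.019805 -0.362773 = -0.342968;  D = +0.089922+0.330970i
d^2_{0,-1}: k∈[0..1] ⇒ -0.119872 +0.731918 = +0.612047;  D = +0.127765+0.598563i
d^2_{1,-1}: k∈[0..1] ⇒ +0.362773 -0.738347 = -0.375574;  D = +0.058094+0.371053i
d^2_{2,-1}: single k=0 term ⇒ -0.597609;  D = -0.059846-0.594605i
Y_2^{m'}(θ=2.2895,φ=4.5611) and Σ D·Y over m':
  (+0.0308+0.0929i)·(-0.2089-0.0652i)  (+0.0899+0.3310i)·(+0.0577-0.3785i)  (+0.1278+0.5986i)·(+0.0948+0.0000i)  (+0.0581+0.3711i)·(-0.0577-0.3785i)  (-0.0598-0.5946i)·(-0.2089+0.0652i)
Y_2^-1(R⁻¹ n̂) = +0.330534+0.097285i

Re=0.3305 Im=0.0973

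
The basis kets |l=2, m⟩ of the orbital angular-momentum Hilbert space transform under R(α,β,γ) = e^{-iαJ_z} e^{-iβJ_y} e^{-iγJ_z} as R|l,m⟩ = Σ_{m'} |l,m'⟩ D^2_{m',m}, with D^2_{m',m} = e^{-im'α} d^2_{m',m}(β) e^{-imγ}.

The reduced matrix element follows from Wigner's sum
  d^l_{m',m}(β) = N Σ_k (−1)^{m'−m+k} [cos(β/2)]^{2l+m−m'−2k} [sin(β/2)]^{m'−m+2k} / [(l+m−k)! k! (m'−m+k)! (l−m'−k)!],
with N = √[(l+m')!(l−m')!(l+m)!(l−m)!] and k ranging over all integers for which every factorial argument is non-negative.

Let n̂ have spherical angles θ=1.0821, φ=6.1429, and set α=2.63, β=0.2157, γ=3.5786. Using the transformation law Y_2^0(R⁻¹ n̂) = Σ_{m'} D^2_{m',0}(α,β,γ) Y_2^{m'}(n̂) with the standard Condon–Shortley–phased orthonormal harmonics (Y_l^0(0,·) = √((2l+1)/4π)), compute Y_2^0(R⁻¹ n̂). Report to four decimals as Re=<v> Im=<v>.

Re=-0.2399 Im=0.0000

Need the full column D^2_{m',0} for m'=−2..2 at α=2.63, β=0.2157, γ=3.5786.
cos(β/2)=0.994190, sin(β/2)=0.107641
d^2_{-2,0}: single k=2 term ⇒ +0.028052;  D = +0.014605-0.023950i
d^2_{-1,0}: k∈[1..2] ⇒ +0.259096 -0.003037 = +0.256059;  D = -0.223275+0.125358i
d^2_{0,0}: k∈[0..2] ⇒ +0.976961 -0.045809 +0.000134 = +0.931286;  D = +0.931286+0.000000i
d^2_{1,0}: k∈[0..1] ⇒ -0.259096 +0.003037 = -0.256059;  D = +0.223275+0.125358i
d^2_{2,0}: single k=0 term ⇒ +0.028052;  D = +0.014605+0.023950i
Y_2^{m'}(θ=1.0821,φ=6.1429) and Σ D·Y over m':
  (+0.0146-0.0240i)·(+0.2894+0.0834i)  (-0.2233+0.1254i)·(+0.3171+0.0448i)  (+0.9313+0.0000i)·(-0.1068+0.0000i)  (+0.2233+0.1254i)·(-0.3171+0.0448i)  (+0.0146+0.0240i)·(+0.2894-0.0834i)
Y_2^0(R⁻¹ n̂) = -0.239883-0.000000i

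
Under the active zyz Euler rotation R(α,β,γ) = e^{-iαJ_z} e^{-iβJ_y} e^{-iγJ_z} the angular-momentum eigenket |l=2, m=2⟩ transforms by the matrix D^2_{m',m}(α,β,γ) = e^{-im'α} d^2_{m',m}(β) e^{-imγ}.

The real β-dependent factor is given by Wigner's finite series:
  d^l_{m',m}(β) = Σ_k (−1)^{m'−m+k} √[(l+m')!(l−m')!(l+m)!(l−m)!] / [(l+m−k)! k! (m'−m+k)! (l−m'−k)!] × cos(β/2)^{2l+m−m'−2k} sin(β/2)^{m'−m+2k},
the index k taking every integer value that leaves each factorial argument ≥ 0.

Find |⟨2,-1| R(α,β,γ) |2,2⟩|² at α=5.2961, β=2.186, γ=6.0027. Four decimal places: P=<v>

P=0.4147

Split into d^2_{-1,2}(β=2.186) × two z-phases.
Half-angle: c=0.459823, s=0.888010. N=√(1·6·24·1)=12.000000
Admissible k: 3..3 (factorial args all ≥0)
  k=3: (−1)^0·12.0000/(6)·0.4598^1·0.8880^3 = +0.643984
d^2_{-1,2}(2.186) = +0.643984
|D^2_{-1,2}|² = |d^2_{-1,2}(β)|² = (+0.643984)² = 0.414716 (the z-rotation phases have unit modulus)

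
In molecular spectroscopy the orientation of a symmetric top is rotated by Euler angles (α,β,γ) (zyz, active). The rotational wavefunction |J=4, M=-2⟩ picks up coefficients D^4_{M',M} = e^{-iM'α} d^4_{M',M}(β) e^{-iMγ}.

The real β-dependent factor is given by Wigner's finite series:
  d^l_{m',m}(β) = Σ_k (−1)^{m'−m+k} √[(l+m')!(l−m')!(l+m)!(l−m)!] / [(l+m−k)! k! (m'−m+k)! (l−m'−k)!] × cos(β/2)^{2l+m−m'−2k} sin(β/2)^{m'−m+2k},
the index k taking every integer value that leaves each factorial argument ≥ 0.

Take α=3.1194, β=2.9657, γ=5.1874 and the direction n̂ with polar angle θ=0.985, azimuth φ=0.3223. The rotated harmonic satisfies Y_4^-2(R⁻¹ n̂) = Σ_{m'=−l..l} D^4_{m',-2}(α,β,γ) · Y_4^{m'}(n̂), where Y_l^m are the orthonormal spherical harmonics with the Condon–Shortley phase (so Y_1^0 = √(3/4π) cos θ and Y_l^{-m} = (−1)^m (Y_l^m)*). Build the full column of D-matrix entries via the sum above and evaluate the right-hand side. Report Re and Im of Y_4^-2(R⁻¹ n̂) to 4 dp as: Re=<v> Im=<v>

Re=0.0677 Im=-0.3976

Need the full column D^4_{m',-2} for m'=−4..4 at α=3.1194, β=2.9657, γ=5.1874.
cos(β/2)=0.087833, sin(β/2)=0.996135
d^4_{-4,-2}: single k=2 term ⇒ +0.000002;  D = -0.000002-0.000002i
d^4_{-3,-2}: k∈[1..2] ⇒ +0.000000 -0.000058 = -0.000058;  D = -0.000037-0.000045i
d^4_{-2,-2}: k∈[0..2] ⇒ +0.000000 -0.000005 +0.000879 = +0.000874;  D = -0.000539-0.000687i
d^4_{-1,-2}: k∈[0..2] ⇒ -0.000000 +0.000110 -0.009399 = -0.009290;  D = -0.005570-0.007435i
d^4_{0,-2}: k∈[0..2] ⇒ +0.000004 -0.001482 +0.071507 = +0.070028;  D = -0.040733-0.056963i
d^4_{1,-2}: k∈[0..2] ⇒ -0.000073 +0.014098 -0.362679 = -0.348653;  D = -0.196456-0.288035i
d^4_{2,-2}: k∈[0..2] ⇒ +0.000879 -0.090450 +0.969497 = +0.879926;  D = -0.479560-0.737762i
d^4_{3,-2}: k∈[0..1] ⇒ -0.007460 +0.319853 = +0.312392;  D = +0.164400+0.265635i
d^4_{4,-2}: single k=0 term ⇒ +0.039885;  D = -0.020232-0.034372i
Y_4^{m'}(θ=0.985,φ=0.3223) and Σ D·Y over m':
  (-0.0000-0.0000i)·(+0.0593-0.2049i)  (-0.0000-0.0000i)·(+0.2274-0.3296i)  (-0.0005-0.0007i)·(+0.2116-0.1591i)  (-0.0056-0.0074i)·(-0.1779+0.0594i)  (-0.0407-0.0570i)·(-0.3068+0.0000i)  (-0.1965-0.2880i)·(+0.1779+0.0594i)  (-0.4796-0.7378i)·(+0.2116+0.1591i)  (+0.1644+0.2656i)·(-0.2274-0.3296i)  (-0.0202-0.0344i)·(+0.0593+0.2049i)
Y_4^-2(R⁻¹ n̂) = +0.067732-0.397624i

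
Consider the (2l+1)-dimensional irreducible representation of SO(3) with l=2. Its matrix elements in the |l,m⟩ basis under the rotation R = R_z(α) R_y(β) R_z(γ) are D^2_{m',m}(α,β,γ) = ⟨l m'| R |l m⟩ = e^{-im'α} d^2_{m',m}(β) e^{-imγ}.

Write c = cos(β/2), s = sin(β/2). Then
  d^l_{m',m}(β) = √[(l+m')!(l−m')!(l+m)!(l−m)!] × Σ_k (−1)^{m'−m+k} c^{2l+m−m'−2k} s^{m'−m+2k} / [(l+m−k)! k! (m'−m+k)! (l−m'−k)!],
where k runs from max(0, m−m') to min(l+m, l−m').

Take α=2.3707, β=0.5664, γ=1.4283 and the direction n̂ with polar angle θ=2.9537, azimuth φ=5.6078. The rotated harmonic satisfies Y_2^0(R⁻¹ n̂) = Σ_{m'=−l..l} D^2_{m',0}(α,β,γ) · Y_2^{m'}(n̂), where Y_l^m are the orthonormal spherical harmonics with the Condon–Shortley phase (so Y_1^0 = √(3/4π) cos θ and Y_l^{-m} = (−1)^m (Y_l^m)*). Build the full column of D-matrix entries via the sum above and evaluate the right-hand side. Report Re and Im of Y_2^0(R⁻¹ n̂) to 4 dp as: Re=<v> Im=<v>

Need the full column D^2_{m',0} for m'=−2..2 at α=2.3707, β=0.5664, γ=1.4283.
cos(β/2)=0.960166, sin(β/2)=0.279430
d^2_{-2,0}: single k=2 term ⇒ +0.176325;  D = +0.005115-0.176251i
d^2_{-1,0}: k∈[1..2] ⇒ +0.605881 -0.051314 = +0.554566;  D = -0.397784+0.386409i
d^2_{0,0}: k∈[0..2] ⇒ +0.849935 -0.287937 +0.006097 = +0.568094;  D = +0.568094+0.000000i
d^2_{1,0}: k∈[0..1] ⇒ -0.605881 +0.051314 = -0.554566;  D = +0.397784+0.386409i
d^2_{2,0}: single k=0 term ⇒ +0.176325;  D = +0.005115+0.176251i
Y_2^{m'}(θ=2.9537,φ=5.6078) and Σ D·Y over m':
  (+0.0051-0.1763i)·(+0.0029+0.0132i)  (-0.3978+0.3864i)·(-0.1106-0.0886i)  (+0.5681+0.0000i)·(+0.5978+0.0000i)  (+0.3978+0.3864i)·(+0.1106-0.0886i)  (+0.0051+0.1763i)·(+0.0029-0.0132i)
Y_2^0(R⁻¹ n̂) = +0.500775+0.000000i

Re=0.5008 Im=0.0000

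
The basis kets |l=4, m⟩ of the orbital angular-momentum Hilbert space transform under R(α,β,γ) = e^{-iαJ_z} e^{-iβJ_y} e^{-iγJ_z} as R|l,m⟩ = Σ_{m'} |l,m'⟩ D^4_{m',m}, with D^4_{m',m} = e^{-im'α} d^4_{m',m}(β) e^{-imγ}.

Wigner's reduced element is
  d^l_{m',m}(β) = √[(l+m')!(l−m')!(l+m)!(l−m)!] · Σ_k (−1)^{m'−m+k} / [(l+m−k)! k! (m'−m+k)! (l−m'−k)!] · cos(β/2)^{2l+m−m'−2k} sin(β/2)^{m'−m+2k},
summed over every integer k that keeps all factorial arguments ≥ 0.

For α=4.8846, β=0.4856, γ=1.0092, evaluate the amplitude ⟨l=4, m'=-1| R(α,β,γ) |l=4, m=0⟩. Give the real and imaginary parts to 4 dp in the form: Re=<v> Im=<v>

Re=0.0979 Im=-0.5627

First d^4_{-1,0}(β=0.4856), then the phase factors e^{-i(-1)α} and e^{-i(0)γ}:
With c≡cos(β/2)=0.970669 and s≡sin(β/2)=0.240421, N=[6·120·24·24]^{1/2}=643.987578
k∈{1,2,3,4} keeps every argument non-negative
  k=1: (−1)^0·643.9876/(144)·0.9707^7·0.2404^1 = +0.872941
  k=2: (−1)^1·643.9876/(24)·0.9707^5·0.2404^3 = -0.321322
  k=3: (−1)^2·643.9876/(24)·0.9707^3·0.2404^5 = +0.019713
  k=4: (−1)^3·643.9876/(144)·0.9707^1·0.2404^7 = -0.000202
d^4_{-1,0}(0.4856) = +0.872941 -0.321322 +0.019713 -0.000202 = +0.571130
Attach z-rotation phases: D = e^{-i(-1)(4.8846)}·(+0.571130)·e^{-i(0)(1.0092)} = +0.097869-0.562682i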